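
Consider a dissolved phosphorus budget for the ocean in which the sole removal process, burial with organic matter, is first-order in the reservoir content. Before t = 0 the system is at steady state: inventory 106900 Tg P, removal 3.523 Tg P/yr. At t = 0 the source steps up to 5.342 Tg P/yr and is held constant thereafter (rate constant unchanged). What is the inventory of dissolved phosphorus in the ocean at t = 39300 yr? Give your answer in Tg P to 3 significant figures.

τ = M₀/F₀ = 106900/3.523 = 30340 yr; rate constant k = 1/τ.
New steady state M_∞ = F₁/k = F₁·τ = 5.342 × 30340 = 162090 Tg P.
M(t) = M_∞ + (M₀ − M_∞)·e^(−t/τ); t/τ = 39300/30340 = 1.295, so e^(−t/τ) = 0.2739.
M(t) = 162090 − 55190 × 0.2739 = 146980 Tg P.

147000 Tg P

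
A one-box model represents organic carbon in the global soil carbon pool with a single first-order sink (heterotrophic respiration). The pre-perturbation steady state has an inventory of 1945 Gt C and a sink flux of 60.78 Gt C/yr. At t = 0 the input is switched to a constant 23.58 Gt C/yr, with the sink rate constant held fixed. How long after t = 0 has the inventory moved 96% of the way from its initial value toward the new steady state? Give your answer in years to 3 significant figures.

103 yr

τ = M₀/F₀ = 1945/60.78 = 32.00 yr.
The remaining gap fraction is e^(−t/τ); 96% covered ⇒ e^(−t/τ) = 0.0400.
t = −τ ln(0.0400) = 32.00 × 3.219 = 103.0 yr.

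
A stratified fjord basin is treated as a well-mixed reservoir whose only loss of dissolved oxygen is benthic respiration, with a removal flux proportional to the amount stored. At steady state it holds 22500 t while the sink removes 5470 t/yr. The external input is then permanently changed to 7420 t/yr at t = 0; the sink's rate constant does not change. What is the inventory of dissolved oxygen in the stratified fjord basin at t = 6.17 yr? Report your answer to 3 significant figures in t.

28700 t

The sink rate constant is k = F₀/M₀ = 5470/22500 = 0.2431 yr⁻¹.
Solving dM/dt = F₁ − kM with M(0) = M₀ gives M(t) = F₁/k + (M₀ − F₁/k)·e^(−kt).
F₁/k = 7420/0.2431 = 30521 t; kt = 0.2431 × 6.17 = 1.500, e^(−kt) = 0.2231.
M(6.17) = 30521 + (22500 − 30521) × 0.2231 = 30521 − 1790 = 28731 t.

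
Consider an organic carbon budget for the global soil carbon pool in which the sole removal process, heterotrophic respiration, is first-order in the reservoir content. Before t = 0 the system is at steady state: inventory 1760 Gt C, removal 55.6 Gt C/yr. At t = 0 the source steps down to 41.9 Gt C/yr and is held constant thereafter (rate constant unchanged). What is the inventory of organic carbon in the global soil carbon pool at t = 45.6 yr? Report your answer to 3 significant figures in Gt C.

Residence time τ = M₀/F₀ = 31.65 yr. The eventual steady state is M_∞ = M₀·(F₁/F₀) = 1760 × 41.9/55.6 = 1326.3 Gt C.
The anomaly ΔM(t) = M(t) − M_∞ decays as ΔM₀·e^(−t/τ) with ΔM₀ = 1760 − 1326.3 = 433.7 Gt C.
At t = 45.6 yr, e^(−t/τ) = e^(−1.441) = 0.2368, so ΔM = 102.7 Gt C and M = 1326.3 + 102.7 = 1429.0 Gt C.

1430 Gt C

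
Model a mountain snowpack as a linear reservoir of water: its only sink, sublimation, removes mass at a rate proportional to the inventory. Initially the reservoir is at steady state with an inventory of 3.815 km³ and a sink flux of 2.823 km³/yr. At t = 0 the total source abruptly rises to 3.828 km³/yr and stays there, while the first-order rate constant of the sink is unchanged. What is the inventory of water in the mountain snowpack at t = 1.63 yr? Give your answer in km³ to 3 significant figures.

4.77 km³

The sink rate constant is k = F₀/M₀ = 2.823/3.815 = 0.7400 yr⁻¹.
Solving dM/dt = F₁ − kM with M(0) = M₀ gives M(t) = F₁/k + (M₀ − F₁/k)·e^(−kt).
F₁/k = 3.828/0.7400 = 5.1732 km³; kt = 0.7400 × 1.63 = 1.206, e^(−kt) = 0.2993.
M(1.63) = 5.1732 + (3.815 − 5.1732) × 0.2993 = 5.1732 − 0.4066 = 4.7666 km³.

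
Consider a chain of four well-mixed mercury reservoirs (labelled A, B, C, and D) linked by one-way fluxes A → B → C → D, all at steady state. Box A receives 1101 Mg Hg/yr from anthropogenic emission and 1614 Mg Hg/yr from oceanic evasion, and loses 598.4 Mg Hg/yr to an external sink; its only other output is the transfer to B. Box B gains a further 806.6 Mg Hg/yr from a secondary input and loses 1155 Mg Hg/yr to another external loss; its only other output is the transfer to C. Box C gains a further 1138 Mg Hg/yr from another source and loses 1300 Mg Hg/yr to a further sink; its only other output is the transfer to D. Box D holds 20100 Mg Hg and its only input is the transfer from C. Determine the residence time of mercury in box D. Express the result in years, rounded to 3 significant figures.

12.5 yr

Box A: F(A→B) = (1101 + 1614) − 598.4 = 2116.6 Mg Hg/yr.
Box B: F(B→C) = (2116.6 + 806.6) − 1155 = 1768.2 Mg Hg/yr.
Box C: F(C→D) = (1768.2 + 1138) − 1300 = 1606.2 Mg Hg/yr.
Box D throughput = its input = 1606.2 Mg Hg/yr; τ = 20100 / 1606.2 = 12.51 yr.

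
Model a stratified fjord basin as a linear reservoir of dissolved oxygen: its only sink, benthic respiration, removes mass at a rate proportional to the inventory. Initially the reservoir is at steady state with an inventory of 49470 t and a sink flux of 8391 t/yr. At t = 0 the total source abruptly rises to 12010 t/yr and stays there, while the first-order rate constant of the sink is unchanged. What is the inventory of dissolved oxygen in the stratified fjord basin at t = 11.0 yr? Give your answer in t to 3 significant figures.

Residence time τ = M₀/F₀ = 5.896 yr. The eventual steady state is M_∞ = M₀·(F₁/F₀) = 49470 × 12010/8391 = 70806 t.
The anomaly ΔM(t) = M(t) − M_∞ decays as ΔM₀·e^(−t/τ) with ΔM₀ = 49470 − 70806 = −21340 t.
At t = 11.0 yr, e^(−t/τ) = e^(−1.866) = 0.1548, so ΔM = −3302 t and M = 70806 − 3302 = 67504 t.

67500 t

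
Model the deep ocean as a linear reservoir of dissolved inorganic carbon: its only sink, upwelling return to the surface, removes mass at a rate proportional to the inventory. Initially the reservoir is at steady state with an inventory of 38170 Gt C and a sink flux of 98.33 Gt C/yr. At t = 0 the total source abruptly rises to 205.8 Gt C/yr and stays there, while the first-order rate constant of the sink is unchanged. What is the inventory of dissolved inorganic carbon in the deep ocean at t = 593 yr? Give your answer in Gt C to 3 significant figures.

The sink rate constant is k = F₀/M₀ = 98.33/38170 = 0.002576 yr⁻¹.
Solving dM/dt = F₁ − kM with M(0) = M₀ gives M(t) = F₁/k + (M₀ − F₁/k)·e^(−kt).
F₁/k = 205.8/0.002576 = 79888 Gt C; kt = 0.002576 × 593 = 1.528, e^(−kt) = 0.2170.
M(593) = 79888 + (38170 − 79888) × 0.2170 = 79888 − 9055 = 70833 Gt C.

70800 Gt C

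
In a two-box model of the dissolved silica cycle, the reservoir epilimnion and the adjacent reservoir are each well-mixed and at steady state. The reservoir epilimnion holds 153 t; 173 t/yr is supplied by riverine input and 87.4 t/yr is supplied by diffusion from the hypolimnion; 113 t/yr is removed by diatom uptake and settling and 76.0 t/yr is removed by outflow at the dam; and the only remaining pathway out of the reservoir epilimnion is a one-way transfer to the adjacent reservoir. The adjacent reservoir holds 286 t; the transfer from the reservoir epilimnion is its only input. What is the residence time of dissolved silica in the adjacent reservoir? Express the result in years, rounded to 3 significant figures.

Balance the reservoir epilimnion: ΣF_in = 173 + 87.4 = 260.40 t/yr.
Transfer to the adjacent reservoir = ΣF_in − (113 + 76.0) = 71.400 t/yr.
At steady state the output of the adjacent reservoir equals its input, 71.400 t/yr.
τ = M / F = 286 / 71.400 = 4.006 yr.

4.01 yr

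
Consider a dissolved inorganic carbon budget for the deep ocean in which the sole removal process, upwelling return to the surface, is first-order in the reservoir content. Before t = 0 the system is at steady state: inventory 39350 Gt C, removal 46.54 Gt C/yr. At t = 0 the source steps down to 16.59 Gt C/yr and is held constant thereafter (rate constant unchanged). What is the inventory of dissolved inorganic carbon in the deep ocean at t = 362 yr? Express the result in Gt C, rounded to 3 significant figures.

Residence time τ = M₀/F₀ = 845.5 yr. The eventual steady state is M_∞ = M₀·(F₁/F₀) = 39350 × 16.59/46.54 = 14027 Gt C.
The anomaly ΔM(t) = M(t) − M_∞ decays as ΔM₀·e^(−t/τ) with ΔM₀ = 39350 − 14027 = 25320 Gt C.
At t = 362 yr, e^(−t/τ) = e^(−0.4281) = 0.6517, so ΔM = 16500 Gt C and M = 14027 + 16500 = 30530 Gt C.

30500 Gt C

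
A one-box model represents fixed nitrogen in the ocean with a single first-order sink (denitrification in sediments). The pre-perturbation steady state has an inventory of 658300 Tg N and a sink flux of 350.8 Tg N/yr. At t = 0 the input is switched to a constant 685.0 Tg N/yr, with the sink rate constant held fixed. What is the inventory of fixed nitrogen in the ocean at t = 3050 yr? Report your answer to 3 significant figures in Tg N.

1.16×10^6 Tg N

The sink rate constant is k = F₀/M₀ = 350.8/658300 = 0.0005329 yr⁻¹.
Solving dM/dt = F₁ − kM with M(0) = M₀ gives M(t) = F₁/k + (M₀ − F₁/k)·e^(−kt).
F₁/k = 685.0/0.0005329 = 1.2854×10^6 Tg N; kt = 0.0005329 × 3050 = 1.625, e^(−kt) = 0.1969.
M(3050) = 1.2854×10^6 + (658300 − 1.2854×10^6) × 0.1969 = 1.2854×10^6 − 123500 = 1.1620×10^6 Tg N.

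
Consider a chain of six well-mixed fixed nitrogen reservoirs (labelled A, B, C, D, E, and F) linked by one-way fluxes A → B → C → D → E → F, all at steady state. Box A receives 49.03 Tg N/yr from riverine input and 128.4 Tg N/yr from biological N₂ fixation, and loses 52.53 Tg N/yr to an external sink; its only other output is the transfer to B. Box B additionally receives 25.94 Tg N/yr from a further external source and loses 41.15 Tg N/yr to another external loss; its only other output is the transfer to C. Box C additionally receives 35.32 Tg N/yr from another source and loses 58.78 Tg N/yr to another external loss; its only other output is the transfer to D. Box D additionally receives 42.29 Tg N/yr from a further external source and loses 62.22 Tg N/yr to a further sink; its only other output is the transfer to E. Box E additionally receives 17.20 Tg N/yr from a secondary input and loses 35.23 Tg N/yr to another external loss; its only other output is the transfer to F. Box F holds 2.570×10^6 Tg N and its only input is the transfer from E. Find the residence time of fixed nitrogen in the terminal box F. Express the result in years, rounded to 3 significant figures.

Box A: F(A→B) = (49.03 + 128.4) − 52.53 = 124.90 Tg N/yr.
Box B: F(B→C) = (124.90 + 25.94) − 41.15 = 109.69 Tg N/yr.
Box C: F(C→D) = (109.69 + 35.32) − 58.78 = 86.230 Tg N/yr.
Box D: F(D→E) = (86.230 + 42.29) − 62.22 = 66.300 Tg N/yr.
Box E: F(E→F) = (66.300 + 17.20) − 35.23 = 48.270 Tg N/yr.
Box F throughput = its input = 48.270 Tg N/yr; τ = 2.570×10^6 / 48.270 = 53240 yr.

53200 yr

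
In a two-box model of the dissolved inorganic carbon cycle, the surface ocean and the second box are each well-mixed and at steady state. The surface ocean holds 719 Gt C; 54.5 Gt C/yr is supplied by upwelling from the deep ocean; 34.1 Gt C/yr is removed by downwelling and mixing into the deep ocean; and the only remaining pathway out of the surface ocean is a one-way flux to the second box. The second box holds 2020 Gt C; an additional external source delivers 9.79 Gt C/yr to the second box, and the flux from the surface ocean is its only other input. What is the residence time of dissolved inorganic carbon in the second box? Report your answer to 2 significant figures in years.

Balance the surface ocean: ΣF_in = 54.500 Gt C/yr.
Flux to the second box = ΣF_in − (34.1) = 20.400 Gt C/yr.
Total input to the second box = 20.400 + 9.79 = 30.190 Gt C/yr; at steady state this equals its total output.
τ = M / F = 2020 / 30.190 = 66.91 yr.

67 yr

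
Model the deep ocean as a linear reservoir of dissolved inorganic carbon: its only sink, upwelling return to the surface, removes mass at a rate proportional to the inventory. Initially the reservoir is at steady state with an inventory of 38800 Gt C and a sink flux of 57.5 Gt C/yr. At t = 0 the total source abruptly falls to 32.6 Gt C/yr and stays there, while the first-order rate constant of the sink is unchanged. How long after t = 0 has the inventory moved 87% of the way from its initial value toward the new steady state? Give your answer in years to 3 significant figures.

1380 yr

τ = M₀/F₀ = 38800/57.5 = 674.8 yr.
The remaining gap fraction is e^(−t/τ); 87% covered ⇒ e^(−t/τ) = 0.130.
t = −τ ln(0.130) = 674.8 × 2.040 = 1377 yr.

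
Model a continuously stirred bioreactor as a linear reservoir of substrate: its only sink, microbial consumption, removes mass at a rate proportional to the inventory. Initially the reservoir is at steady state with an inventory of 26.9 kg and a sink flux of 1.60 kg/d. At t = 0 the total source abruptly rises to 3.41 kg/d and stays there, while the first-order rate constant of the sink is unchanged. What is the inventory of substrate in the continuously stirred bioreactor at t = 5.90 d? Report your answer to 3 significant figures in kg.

The sink rate constant is k = F₀/M₀ = 1.60/26.9 = 0.05948 d⁻¹.
Solving dM/dt = F₁ − kM with M(0) = M₀ gives M(t) = F₁/k + (M₀ − F₁/k)·e^(−kt).
F₁/k = 3.41/0.05948 = 57.331 kg; kt = 0.05948 × 5.90 = 0.3509, e^(−kt) = 0.7040.
M(5.90) = 57.331 + (26.9 − 57.331) × 0.7040 = 57.331 − 21.42 = 35.906 kg.

35.9 kg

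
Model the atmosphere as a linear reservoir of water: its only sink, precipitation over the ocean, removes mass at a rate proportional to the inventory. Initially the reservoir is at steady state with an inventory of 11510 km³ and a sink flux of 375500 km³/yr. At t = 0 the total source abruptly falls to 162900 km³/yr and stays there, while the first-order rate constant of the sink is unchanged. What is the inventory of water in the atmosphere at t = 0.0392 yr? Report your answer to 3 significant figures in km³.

6810 km³

τ = M₀/F₀ = 11510/375500 = 0.03065 yr; rate constant k = 1/τ.
New steady state M_∞ = F₁/k = F₁·τ = 162900 × 0.03065 = 4993.3 km³.
M(t) = M_∞ + (M₀ − M_∞)·e^(−t/τ); t/τ = 0.0392/0.03065 = 1.279, so e^(−t/τ) = 0.2784.
M(t) = 4993.3 + 6517 × 0.2784 = 6807.3 km³.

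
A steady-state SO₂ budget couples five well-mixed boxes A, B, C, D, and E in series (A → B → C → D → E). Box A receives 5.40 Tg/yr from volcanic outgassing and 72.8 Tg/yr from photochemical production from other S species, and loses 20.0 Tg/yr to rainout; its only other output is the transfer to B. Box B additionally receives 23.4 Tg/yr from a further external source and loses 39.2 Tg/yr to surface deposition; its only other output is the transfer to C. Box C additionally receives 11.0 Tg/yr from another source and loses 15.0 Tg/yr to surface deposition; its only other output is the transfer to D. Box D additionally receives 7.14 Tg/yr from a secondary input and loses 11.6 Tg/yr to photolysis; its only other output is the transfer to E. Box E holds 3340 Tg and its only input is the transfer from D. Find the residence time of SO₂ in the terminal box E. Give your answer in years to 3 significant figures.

98.4 yr

Box A: F(A→B) = (5.40 + 72.8) − 20.0 = 58.200 Tg/yr.
Box B: F(B→C) = (58.200 + 23.4) − 39.2 = 42.400 Tg/yr.
Box C: F(C→D) = (42.400 + 11.0) − 15.0 = 38.400 Tg/yr.
Box D: F(D→E) = (38.400 + 7.14) − 11.6 = 33.940 Tg/yr.
Box E throughput = its input = 33.940 Tg/yr; τ = 3340 / 33.940 = 98.41 yr.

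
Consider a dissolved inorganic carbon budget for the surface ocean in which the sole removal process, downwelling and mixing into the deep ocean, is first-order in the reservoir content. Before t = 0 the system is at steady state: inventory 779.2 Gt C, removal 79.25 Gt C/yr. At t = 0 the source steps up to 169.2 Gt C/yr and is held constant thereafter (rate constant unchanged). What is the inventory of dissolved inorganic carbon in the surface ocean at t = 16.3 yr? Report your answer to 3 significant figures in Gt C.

τ = M₀/F₀ = 779.2/79.25 = 9.832 yr; rate constant k = 1/τ.
New steady state M_∞ = F₁/k = F₁·τ = 169.2 × 9.832 = 1663.6 Gt C.
M(t) = M_∞ + (M₀ − M_∞)·e^(−t/τ); t/τ = 16.3/9.832 = 1.658, so e^(−t/τ) = 0.1906.
M(t) = 1663.6 − 884.4 × 0.1906 = 1495.1 Gt C.

1500 Gt C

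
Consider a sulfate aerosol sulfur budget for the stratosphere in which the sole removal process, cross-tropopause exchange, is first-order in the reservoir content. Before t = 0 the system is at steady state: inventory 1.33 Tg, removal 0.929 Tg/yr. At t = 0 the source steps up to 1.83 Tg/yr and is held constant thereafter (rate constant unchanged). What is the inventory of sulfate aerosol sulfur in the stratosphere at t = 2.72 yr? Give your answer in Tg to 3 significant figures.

Residence time τ = M₀/F₀ = 1.432 yr. The eventual steady state is M_∞ = M₀·(F₁/F₀) = 1.33 × 1.83/0.929 = 2.6199 Tg.
The anomaly ΔM(t) = M(t) − M_∞ decays as ΔM₀·e^(−t/τ) with ΔM₀ = 1.33 − 2.6199 = −1.290 Tg.
At t = 2.72 yr, e^(−t/τ) = e^(−1.900) = 0.1496, so ΔM = −0.1929 Tg and M = 2.6199 − 0.1929 = 2.4270 Tg.

2.43 Tg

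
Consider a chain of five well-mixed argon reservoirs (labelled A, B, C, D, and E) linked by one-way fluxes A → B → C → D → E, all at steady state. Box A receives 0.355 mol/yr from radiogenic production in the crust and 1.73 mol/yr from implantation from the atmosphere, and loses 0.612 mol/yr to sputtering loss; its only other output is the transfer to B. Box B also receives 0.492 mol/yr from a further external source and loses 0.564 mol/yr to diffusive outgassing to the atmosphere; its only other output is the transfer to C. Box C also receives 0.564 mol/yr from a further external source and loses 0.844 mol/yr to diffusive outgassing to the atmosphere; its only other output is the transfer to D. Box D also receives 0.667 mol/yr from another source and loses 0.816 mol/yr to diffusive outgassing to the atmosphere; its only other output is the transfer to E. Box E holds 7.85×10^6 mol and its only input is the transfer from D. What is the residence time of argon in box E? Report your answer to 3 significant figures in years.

Box A: F(A→B) = (0.355 + 1.73) − 0.612 = 1.4730 mol/yr.
Box B: F(B→C) = (1.4730 + 0.492) − 0.564 = 1.4010 mol/yr.
Box C: F(C→D) = (1.4010 + 0.564) − 0.844 = 1.1210 mol/yr.
Box D: F(D→E) = (1.1210 + 0.667) − 0.816 = 0.97200 mol/yr.
Box E throughput = its input = 0.97200 mol/yr; τ = 7.85×10^6 / 0.97200 = 8.076×10^6 yr.

8.08×10^6 yr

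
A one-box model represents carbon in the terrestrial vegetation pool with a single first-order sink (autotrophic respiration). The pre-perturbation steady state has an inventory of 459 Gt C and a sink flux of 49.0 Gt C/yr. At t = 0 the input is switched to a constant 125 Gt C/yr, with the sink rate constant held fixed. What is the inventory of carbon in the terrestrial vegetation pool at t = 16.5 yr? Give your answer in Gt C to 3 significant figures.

1050 Gt C

τ = M₀/F₀ = 459/49.0 = 9.367 yr; rate constant k = 1/τ.
New steady state M_∞ = F₁/k = F₁·τ = 125 × 9.367 = 1170.9 Gt C.
M(t) = M_∞ + (M₀ − M_∞)·e^(−t/τ); t/τ = 16.5/9.367 = 1.761, so e^(−t/τ) = 0.1718.
M(t) = 1170.9 − 711.9 × 0.1718 = 1048.6 Gt C.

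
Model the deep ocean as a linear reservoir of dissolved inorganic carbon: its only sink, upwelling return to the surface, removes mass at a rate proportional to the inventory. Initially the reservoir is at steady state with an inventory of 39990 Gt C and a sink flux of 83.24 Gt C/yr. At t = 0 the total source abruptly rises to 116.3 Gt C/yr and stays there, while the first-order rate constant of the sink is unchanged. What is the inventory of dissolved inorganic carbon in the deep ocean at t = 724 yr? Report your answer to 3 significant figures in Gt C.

Residence time τ = M₀/F₀ = 480.4 yr. The eventual steady state is M_∞ = M₀·(F₁/F₀) = 39990 × 116.3/83.24 = 55873 Gt C.
The anomaly ΔM(t) = M(t) − M_∞ decays as ΔM₀·e^(−t/τ) with ΔM₀ = 39990 − 55873 = −15880 Gt C.
At t = 724 yr, e^(−t/τ) = e^(−1.507) = 0.2216, so ΔM = −3519 Gt C and M = 55873 − 3519 = 52354 Gt C.

52400 Gt C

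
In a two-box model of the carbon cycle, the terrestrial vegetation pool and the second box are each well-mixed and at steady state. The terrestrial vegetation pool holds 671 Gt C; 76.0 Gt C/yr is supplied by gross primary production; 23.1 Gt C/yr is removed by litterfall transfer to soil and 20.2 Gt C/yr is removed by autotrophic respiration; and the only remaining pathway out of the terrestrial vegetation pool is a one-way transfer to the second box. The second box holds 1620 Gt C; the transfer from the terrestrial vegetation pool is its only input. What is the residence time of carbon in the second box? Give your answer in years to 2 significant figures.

Balance the terrestrial vegetation pool: ΣF_in = 76.000 Gt C/yr.
Transfer to the second box = ΣF_in − (23.1 + 20.2) = 32.700 Gt C/yr.
At steady state the output of the second box equals its input, 32.700 Gt C/yr.
τ = M / F = 1620 / 32.700 = 49.54 yr.

50 yr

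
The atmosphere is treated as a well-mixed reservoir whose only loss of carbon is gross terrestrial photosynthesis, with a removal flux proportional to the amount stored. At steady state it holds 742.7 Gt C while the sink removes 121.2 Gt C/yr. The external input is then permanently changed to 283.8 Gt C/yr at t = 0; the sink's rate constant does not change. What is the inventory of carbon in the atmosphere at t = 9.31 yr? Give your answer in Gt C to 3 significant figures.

1520 Gt C

Residence time τ = M₀/F₀ = 6.128 yr. The eventual steady state is M_∞ = M₀·(F₁/F₀) = 742.7 × 283.8/121.2 = 1739.1 Gt C.
The anomaly ΔM(t) = M(t) − M_∞ decays as ΔM₀·e^(−t/τ) with ΔM₀ = 742.7 − 1739.1 = −996.4 Gt C.
At t = 9.31 yr, e^(−t/τ) = e^(−1.519) = 0.2189, so ΔM = −218.1 Gt C and M = 1739.1 − 218.1 = 1521.0 Gt C.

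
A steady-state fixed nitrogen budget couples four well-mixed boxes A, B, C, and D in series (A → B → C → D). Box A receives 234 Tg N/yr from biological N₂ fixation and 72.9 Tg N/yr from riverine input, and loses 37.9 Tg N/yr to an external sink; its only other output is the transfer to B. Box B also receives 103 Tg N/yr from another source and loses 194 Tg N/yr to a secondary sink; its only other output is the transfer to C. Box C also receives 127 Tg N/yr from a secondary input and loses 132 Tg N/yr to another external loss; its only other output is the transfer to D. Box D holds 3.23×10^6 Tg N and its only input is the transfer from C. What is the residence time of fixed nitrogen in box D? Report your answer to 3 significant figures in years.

Box A: F(A→B) = (234 + 72.9) − 37.9 = 269.00 Tg N/yr.
Box B: F(B→C) = (269.00 + 103) − 194 = 178.00 Tg N/yr.
Box C: F(C→D) = (178.00 + 127) − 132 = 173.00 Tg N/yr.
Box D throughput = its input = 173.00 Tg N/yr; τ = 3.23×10^6 / 173.00 = 18670 yr.

18700 yr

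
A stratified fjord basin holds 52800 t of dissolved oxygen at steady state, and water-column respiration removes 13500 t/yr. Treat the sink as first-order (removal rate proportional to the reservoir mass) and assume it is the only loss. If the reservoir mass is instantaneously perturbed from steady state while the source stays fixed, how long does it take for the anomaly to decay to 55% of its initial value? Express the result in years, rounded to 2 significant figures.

For a linear reservoir the anomaly decays as exp(−t/τ) with τ = M/F = 52800/13500 = 3.911 yr.
exp(−t/τ) = 0.55 ⇒ t = −τ ln(0.55) = 3.911 × 0.5978 = 2.338 yr.

2.3 yr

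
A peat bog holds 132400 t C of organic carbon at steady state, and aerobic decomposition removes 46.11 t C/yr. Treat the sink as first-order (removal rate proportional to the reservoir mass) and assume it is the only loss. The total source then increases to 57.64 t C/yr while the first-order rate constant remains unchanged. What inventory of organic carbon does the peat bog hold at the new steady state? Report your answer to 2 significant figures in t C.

Rate constant k = F/M = 46.11 / 132400 = 0.0003483 yr⁻¹.
At the new steady state, source = k·M_new ⇒ M_new = 57.64 / 0.0003483 = 165500 t C.
(Equivalently M_new = M × F_new/F_old = 132400 × 57.64/46.11.)

170000 t C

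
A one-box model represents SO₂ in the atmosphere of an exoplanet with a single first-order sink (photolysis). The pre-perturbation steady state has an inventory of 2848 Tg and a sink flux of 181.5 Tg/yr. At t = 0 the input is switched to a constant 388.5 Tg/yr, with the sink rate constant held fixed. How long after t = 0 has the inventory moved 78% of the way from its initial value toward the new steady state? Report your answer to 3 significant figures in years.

23.8 yr

τ = M₀/F₀ = 2848/181.5 = 15.69 yr.
The remaining gap fraction is e^(−t/τ); 78% covered ⇒ e^(−t/τ) = 0.220.
t = −τ ln(0.220) = 15.69 × 1.514 = 23.76 yr.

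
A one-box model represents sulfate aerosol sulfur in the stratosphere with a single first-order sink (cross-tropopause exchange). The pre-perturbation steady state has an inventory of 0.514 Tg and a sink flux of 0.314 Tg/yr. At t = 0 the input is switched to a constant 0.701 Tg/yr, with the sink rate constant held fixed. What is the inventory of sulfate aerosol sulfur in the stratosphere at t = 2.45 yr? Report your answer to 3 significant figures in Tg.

1.01 Tg

The sink rate constant is k = F₀/M₀ = 0.314/0.514 = 0.6109 yr⁻¹.
Solving dM/dt = F₁ − kM with M(0) = M₀ gives M(t) = F₁/k + (M₀ − F₁/k)·e^(−kt).
F₁/k = 0.701/0.6109 = 1.1475 Tg; kt = 0.6109 × 2.45 = 1.497, e^(−kt) = 0.2239.
M(2.45) = 1.1475 + (0.514 − 1.1475) × 0.2239 = 1.1475 − 0.1418 = 1.0057 Tg.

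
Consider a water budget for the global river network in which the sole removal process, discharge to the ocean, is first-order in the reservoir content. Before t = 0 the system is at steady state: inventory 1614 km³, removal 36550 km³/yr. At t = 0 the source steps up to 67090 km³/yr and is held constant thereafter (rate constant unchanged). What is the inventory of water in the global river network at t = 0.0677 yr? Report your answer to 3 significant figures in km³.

Residence time τ = M₀/F₀ = 0.04416 yr. The eventual steady state is M_∞ = M₀·(F₁/F₀) = 1614 × 67090/36550 = 2962.6 km³.
The anomaly ΔM(t) = M(t) − M_∞ decays as ΔM₀·e^(−t/τ) with ΔM₀ = 1614 − 2962.6 = −1349 km³.
At t = 0.0677 yr, e^(−t/τ) = e^(−1.533) = 0.2159, so ΔM = −291.1 km³ and M = 2962.6 − 291.1 = 2671.5 km³.

2670 km³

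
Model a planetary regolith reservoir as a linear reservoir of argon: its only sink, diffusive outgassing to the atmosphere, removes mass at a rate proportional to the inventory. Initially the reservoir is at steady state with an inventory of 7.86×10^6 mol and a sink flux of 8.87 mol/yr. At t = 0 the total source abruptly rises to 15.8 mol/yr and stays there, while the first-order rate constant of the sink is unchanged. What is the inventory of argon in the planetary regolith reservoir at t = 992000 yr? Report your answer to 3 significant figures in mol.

1.20×10^7 mol

Residence time τ = M₀/F₀ = 886100 yr. The eventual steady state is M_∞ = M₀·(F₁/F₀) = 7.86×10^6 × 15.8/8.87 = 1.4001×10^7 mol.
The anomaly ΔM(t) = M(t) − M_∞ decays as ΔM₀·e^(−t/τ) with ΔM₀ = 7.86×10^6 − 1.4001×10^7 = −6.141×10^6 mol.
At t = 992000 yr, e^(−t/τ) = e^(−1.119) = 0.3265, so ΔM = −2.005×10^6 mol and M = 1.4001×10^7 − 2.005×10^6 = 1.1996×10^7 mol.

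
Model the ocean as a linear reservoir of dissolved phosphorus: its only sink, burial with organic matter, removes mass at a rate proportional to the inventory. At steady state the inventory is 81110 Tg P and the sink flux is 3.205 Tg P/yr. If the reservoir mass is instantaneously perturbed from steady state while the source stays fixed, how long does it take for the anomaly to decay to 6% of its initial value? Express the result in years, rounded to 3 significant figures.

71200 yr

For a linear reservoir the anomaly decays as exp(−t/τ) with τ = M/F = 81110/3.205 = 25310 yr.
exp(−t/τ) = 0.06 ⇒ t = −τ ln(0.06) = 25310 × 2.813 = 71200 yr.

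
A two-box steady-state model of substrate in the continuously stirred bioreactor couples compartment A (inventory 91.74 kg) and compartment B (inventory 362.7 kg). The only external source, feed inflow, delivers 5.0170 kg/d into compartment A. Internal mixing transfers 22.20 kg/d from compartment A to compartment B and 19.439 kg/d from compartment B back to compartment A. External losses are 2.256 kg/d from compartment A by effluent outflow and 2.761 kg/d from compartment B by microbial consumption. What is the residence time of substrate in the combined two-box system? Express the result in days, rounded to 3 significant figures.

For the system as a whole, the A↔B exchange is internal and contributes nothing to the throughput; only the external sinks remove mass.
M_total = 91.74 + 362.7 = 454.44 kg.
ΣF_external_out = 2.256 + 2.761 = 5.0170 kg/d.
τ = M_total / ΣF_ext = 454.44 / 5.0170 = 90.58 d.

90.6 d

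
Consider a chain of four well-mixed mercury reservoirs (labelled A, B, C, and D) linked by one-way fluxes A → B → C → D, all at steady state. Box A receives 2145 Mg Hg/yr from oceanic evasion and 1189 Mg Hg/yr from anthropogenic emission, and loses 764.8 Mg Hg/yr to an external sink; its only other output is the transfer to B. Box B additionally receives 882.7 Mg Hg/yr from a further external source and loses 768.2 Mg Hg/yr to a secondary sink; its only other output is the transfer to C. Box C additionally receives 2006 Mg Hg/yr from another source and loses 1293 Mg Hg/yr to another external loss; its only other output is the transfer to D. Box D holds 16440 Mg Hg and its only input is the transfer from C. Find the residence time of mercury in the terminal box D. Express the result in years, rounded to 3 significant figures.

Box A: F(A→B) = (2145 + 1189) − 764.8 = 2569.2 Mg Hg/yr.
Box B: F(B→C) = (2569.2 + 882.7) − 768.2 = 2683.7 Mg Hg/yr.
Box C: F(C→D) = (2683.7 + 2006) − 1293 = 3396.7 Mg Hg/yr.
Box D throughput = its input = 3396.7 Mg Hg/yr; τ = 16440 / 3396.7 = 4.840 yr.

4.84 yr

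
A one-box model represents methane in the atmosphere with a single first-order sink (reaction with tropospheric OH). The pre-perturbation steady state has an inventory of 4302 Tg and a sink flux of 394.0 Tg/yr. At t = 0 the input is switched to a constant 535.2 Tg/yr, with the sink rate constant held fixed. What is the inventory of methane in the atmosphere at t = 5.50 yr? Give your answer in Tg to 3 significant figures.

Residence time τ = M₀/F₀ = 10.92 yr. The eventual steady state is M_∞ = M₀·(F₁/F₀) = 4302 × 535.2/394.0 = 5843.7 Tg.
The anomaly ΔM(t) = M(t) − M_∞ decays as ΔM₀·e^(−t/τ) with ΔM₀ = 4302 − 5843.7 = −1542 Tg.
At t = 5.50 yr, e^(−t/τ) = e^(−0.5037) = 0.6043, so ΔM = −931.6 Tg and M = 5843.7 − 931.6 = 4912.1 Tg.

4910 Tg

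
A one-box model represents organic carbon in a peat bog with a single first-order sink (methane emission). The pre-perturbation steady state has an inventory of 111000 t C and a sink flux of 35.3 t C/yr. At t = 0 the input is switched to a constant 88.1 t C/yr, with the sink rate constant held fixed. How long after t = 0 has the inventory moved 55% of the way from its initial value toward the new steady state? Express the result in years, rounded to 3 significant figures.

2510 yr

τ = M₀/F₀ = 111000/35.3 = 3144 yr.
The remaining gap fraction is e^(−t/τ); 55% covered ⇒ e^(−t/τ) = 0.450.
t = −τ ln(0.450) = 3144 × 0.7985 = 2511 yr.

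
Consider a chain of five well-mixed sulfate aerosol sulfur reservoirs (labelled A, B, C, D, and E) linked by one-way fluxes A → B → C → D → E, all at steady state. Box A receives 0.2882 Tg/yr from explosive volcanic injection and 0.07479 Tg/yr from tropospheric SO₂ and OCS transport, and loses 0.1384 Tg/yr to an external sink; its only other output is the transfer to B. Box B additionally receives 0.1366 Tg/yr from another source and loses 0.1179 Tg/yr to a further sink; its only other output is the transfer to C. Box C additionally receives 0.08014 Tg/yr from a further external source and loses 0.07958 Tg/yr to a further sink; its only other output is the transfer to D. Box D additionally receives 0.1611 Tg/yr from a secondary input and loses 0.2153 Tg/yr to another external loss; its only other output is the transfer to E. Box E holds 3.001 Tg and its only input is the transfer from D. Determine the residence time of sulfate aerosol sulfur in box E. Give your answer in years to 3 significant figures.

15.8 yr

Box A: F(A→B) = (0.2882 + 0.07479) − 0.1384 = 0.22459 Tg/yr.
Box B: F(B→C) = (0.22459 + 0.1366) − 0.1179 = 0.24329 Tg/yr.
Box C: F(C→D) = (0.24329 + 0.08014) − 0.07958 = 0.24385 Tg/yr.
Box D: F(D→E) = (0.24385 + 0.1611) − 0.2153 = 0.18965 Tg/yr.
Box E throughput = its input = 0.18965 Tg/yr; τ = 3.001 / 0.18965 = 15.82 yr.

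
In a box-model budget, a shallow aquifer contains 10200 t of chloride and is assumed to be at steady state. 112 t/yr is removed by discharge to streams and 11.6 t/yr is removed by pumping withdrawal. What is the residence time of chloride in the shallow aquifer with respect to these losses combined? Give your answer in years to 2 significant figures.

83 yr

Total removal = 112.0 + 11.60 = 123.60 t/yr.
τ = M / ΣF_out = 10200 / 123.60 = 82.52 yr.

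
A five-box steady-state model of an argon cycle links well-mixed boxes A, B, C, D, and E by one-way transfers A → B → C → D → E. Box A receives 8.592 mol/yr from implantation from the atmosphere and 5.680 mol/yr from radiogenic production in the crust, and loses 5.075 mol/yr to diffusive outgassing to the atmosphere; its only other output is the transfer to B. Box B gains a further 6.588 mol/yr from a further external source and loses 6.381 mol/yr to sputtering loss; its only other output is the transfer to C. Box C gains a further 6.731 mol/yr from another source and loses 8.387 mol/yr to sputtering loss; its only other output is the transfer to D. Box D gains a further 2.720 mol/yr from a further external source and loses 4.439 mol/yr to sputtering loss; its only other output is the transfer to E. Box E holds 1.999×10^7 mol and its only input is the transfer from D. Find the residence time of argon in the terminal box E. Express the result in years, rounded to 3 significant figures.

Box A: F(A→B) = (8.592 + 5.680) − 5.075 = 9.1970 mol/yr.
Box B: F(B→C) = (9.1970 + 6.588) − 6.381 = 9.4040 mol/yr.
Box C: F(C→D) = (9.4040 + 6.731) − 8.387 = 7.7480 mol/yr.
Box D: F(D→E) = (7.7480 + 2.720) − 4.439 = 6.0290 mol/yr.
Box E throughput = its input = 6.0290 mol/yr; τ = 1.999×10^7 / 6.0290 = 3.316×10^6 yr.

3.32×10^6 yr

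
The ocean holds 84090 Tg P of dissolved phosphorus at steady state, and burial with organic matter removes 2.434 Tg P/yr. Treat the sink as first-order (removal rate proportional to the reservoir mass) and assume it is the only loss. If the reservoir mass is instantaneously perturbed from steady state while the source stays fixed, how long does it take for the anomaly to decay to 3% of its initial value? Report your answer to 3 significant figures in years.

For a linear reservoir the anomaly decays as exp(−t/τ) with τ = M/F = 84090/2.434 = 34550 yr.
exp(−t/τ) = 0.03 ⇒ t = −τ ln(0.03) = 34550 × 3.507 = 121100 yr.

121000 yr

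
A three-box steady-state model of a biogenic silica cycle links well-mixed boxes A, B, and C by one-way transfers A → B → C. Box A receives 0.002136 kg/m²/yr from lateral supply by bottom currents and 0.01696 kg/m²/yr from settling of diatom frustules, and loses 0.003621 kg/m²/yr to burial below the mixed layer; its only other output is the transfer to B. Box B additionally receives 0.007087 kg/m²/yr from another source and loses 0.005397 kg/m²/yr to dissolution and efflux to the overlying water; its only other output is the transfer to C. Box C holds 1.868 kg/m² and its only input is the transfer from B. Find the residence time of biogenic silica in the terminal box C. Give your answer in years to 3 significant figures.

109 yr

Box A: F(A→B) = (0.002136 + 0.01696) − 0.003621 = 0.015475 kg/m²/yr.
Box B: F(B→C) = (0.015475 + 0.007087) − 0.005397 = 0.017165 kg/m²/yr.
Box C throughput = its input = 0.017165 kg/m²/yr; τ = 1.868 / 0.017165 = 108.8 yr.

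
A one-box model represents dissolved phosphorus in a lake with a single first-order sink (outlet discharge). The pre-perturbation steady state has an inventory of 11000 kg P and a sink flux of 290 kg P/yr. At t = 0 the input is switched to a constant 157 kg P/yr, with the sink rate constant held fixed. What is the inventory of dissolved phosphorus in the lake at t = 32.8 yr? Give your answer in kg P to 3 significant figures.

8080 kg P

τ = M₀/F₀ = 11000/290 = 37.93 yr; rate constant k = 1/τ.
New steady state M_∞ = F₁/k = F₁·τ = 157 × 37.93 = 5955.2 kg P.
M(t) = M_∞ + (M₀ − M_∞)·e^(−t/τ); t/τ = 32.8/37.93 = 0.8647, so e^(−t/τ) = 0.4212.
M(t) = 5955.2 + 5045 × 0.4212 = 8079.9 kg P.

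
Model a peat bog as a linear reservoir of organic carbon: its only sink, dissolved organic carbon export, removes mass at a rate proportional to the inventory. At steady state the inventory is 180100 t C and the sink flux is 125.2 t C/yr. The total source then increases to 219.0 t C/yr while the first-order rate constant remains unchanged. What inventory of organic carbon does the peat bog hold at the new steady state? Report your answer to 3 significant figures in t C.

Rate constant k = F/M = 125.2 / 180100 = 0.0006952 yr⁻¹.
At the new steady state, source = k·M_new ⇒ M_new = 219.0 / 0.0006952 = 315000 t C.
(Equivalently M_new = M × F_new/F_old = 180100 × 219.0/125.2.)

315000 t C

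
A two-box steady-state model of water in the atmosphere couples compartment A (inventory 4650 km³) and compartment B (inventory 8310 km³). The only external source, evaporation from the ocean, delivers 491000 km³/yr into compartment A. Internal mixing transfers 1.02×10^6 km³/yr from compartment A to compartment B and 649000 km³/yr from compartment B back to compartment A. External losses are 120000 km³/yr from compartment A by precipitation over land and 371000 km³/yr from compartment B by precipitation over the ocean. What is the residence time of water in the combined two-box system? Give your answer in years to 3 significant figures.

Residence time in the combined system uses the total inventory and the total *external* removal — internal exchanges between the two boxes cancel.
M_total = 4650 + 8310 = 12960 km³.
ΣF_external_out = 120000 + 371000 = 491000 km³/yr.
τ = M_total / ΣF_ext = 12960 / 491000 = 0.02640 yr.

0.0264 yr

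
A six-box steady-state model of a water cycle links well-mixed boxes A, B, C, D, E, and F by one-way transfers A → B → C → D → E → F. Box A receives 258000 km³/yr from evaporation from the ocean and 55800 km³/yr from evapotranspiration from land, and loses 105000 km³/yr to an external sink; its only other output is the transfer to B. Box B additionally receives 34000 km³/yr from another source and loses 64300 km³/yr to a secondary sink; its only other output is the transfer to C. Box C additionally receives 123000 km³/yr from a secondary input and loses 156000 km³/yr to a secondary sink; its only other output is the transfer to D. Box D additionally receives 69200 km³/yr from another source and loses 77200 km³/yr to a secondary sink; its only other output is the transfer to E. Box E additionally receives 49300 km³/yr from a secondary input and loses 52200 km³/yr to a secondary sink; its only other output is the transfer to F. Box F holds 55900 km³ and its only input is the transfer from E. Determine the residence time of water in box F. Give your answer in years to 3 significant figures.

0.415 yr

Box A: F(A→B) = (258000 + 55800) − 105000 = 208800 km³/yr.
Box B: F(B→C) = (208800 + 34000) − 64300 = 178500 km³/yr.
Box C: F(C→D) = (178500 + 123000) − 156000 = 145500 km³/yr.
Box D: F(D→E) = (145500 + 69200) − 77200 = 137500 km³/yr.
Box E: F(E→F) = (137500 + 49300) − 52200 = 134600 km³/yr.
Box F throughput = its input = 134600 km³/yr; τ = 55900 / 134600 = 0.4153 yr.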